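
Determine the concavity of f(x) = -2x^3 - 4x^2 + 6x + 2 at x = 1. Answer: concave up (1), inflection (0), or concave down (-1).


Concavity is determined by the sign of f''(x).
f(x) = -2x^3 - 4x^2 + 6x + 2
f'(x) = -6x^2 - 8x + 6
f''(x) = -12x - 8
f''(1) = -12 * 1 - 8
= -12 - 8
= -20
Since f''(1) < 0, the function is concave down (-1)

-1


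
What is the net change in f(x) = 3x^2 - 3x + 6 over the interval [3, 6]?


Net change = f(b) - f(a)
f(x) = 3x^2 - 3x + 6
Compute f(6):
f(6) = 3 * 6^2 - 3 * 6 + 6
= 108 - 18 + 6
= 96
Compute f(3):
f(3) = 3 * 3^2 - 3 * 3 + 6
= 27 - 9 + 6
= 24
Net change = 96 - 24 = 72

72


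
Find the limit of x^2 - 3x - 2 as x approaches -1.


Since polynomials are continuous, we use direct substitution.
lim(x->-1) of x^2 - 3x - 2
= 1 * (-1)^2 - 3 * (-1) - 2
= 1 + 3 - 2
= 2

2


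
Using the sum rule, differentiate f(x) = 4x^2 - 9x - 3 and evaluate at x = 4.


Differentiate term by term using power and sum rules:
f(x) = 4x^2 - 9x - 3
f'(x) = 8x - 9
Substitute x = 4:
f'(4) = 8 * 4 - 9
= 32 - 9
= 23

23


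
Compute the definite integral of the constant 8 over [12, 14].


The integral of a constant k over [a, b] equals k * (b - a).
integral from 12 to 14 of 8 dx
= 8 * (14 - 12)
= 8 * 2
= 16

16


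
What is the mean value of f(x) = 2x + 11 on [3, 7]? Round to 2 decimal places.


Average value = 1/(b-a) * integral from a to b of f(x) dx
First compute the integral of 2x + 11:
F(x) = x^2 + 11x
F(7) = 1 * 49 + 11 * 7 = 126
F(3) = 1 * 9 + 11 * 3 = 42
Integral = 126 - 42 = 84
Average = 84 / (7 - 3) = 84 / 4
= 21 = 21.00

21.00


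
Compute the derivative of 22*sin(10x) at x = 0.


Apply the chain rule to differentiate 22*sin(10x):
d/dx [22*sin(10x)]
= 22 * cos(10x) * d/dx(10x)
= 22 * 10 * cos(10x)
= 220 * cos(10x)
Evaluate at x = 0:
= 220 * cos(0)
= 220 * 1
= 220

220


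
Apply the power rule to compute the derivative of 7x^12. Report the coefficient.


We apply the power rule: d/dx [ax^n] = a*n * x^(n-1)
d/dx [7x^12]
= 7 * 12 * x^(12-1)
= 84x^11
The coefficient is 84

84


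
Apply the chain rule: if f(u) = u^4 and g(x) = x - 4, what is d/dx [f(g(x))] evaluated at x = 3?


Using the chain rule: (f(g(x)))' = f'(g(x)) * g'(x)
First, find g(3):
g(3) = 1 * 3 - 4 = -1
Next, f'(u) = 4u^3
And g'(x) = 1
So f'(g(3)) * g'(3)
= 4 * (-1)^3 * 1
= 4 * (-1) * 1
= -4

-4


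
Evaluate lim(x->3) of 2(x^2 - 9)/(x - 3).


Direct substitution gives 0/0, so we factor the numerator.
Factor: 2(x^2 - 9) = 2 * (x - 3)(x + 3)
Cancel the common factor (x - 3):
2(x^2 - 9)/(x - 3) = 2 * (x + 3)
Now substitute x = 3:
= 2 * (3 + 3) = 12

12


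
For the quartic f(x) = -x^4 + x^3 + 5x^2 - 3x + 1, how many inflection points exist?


Inflection points occur where f''(x) = 0 and concavity changes.
f(x) = -x^4 + x^3 + 5x^2 - 3x + 1
f'(x) = -4x^3 + 3x^2 + 10x - 3
f''(x) = -12x^2 + 6x + 10
This is a quadratic in x. Use the discriminant to count real roots.
Discriminant = (6)^2 - 4 * (-12) * 10
= 36 - (-480)
= 516
Since discriminant > 0, f''(x) = 0 has 2 distinct real solutions.
A quadratic with two distinct real roots changes sign at each root, so concavity changes at both.
Number of inflection points: 2

2


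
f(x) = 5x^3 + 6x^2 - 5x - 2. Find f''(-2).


First derivative:
f'(x) = 15x^2 + 12x - 5
Second derivative:
f''(x) = 30x + 12
Substitute x = -2:
f''(-2) = 30 * (-2) + 12
= -60 + 12
= -48

-48


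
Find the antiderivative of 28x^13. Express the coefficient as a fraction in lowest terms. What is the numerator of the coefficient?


Apply the power rule for integration:
integral of ax^n dx = a/(n+1) * x^(n+1) + C
integral of 28x^13 dx
= 28/14 * x^14 + C
= 2 * x^14 + C
The coefficient in lowest terms is 2 = 2/1, so its numerator is 2

2


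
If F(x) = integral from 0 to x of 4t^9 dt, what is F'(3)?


By the Fundamental Theorem of Calculus (Part 1):
If F(x) = integral from 0 to x of f(t) dt, then F'(x) = f(x)
Here f(t) = 4t^9
So F'(x) = 4x^9
Evaluate at x = 3:
F'(3) = 4 * 3^9
= 4 * 19683
= 78732

78732


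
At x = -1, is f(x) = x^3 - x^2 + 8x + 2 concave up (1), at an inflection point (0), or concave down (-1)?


Concavity is determined by the sign of f''(x).
f(x) = x^3 - x^2 + 8x + 2
f'(x) = 3x^2 - 2x + 8
f''(x) = 6x - 2
f''(-1) = 6 * (-1) - 2
= -6 - 2
= -8
Since f''(-1) < 0, the function is concave down (-1)

-1


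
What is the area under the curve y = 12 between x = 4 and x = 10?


The area under a constant function y = 12 is a rectangle.
Width = 10 - 4 = 6
Height = 12
Area = width * height
= 6 * 12
= 72

72


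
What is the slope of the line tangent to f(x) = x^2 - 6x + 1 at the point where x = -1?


The slope of the tangent line equals f'(x) at the point.
f(x) = x^2 - 6x + 1
f'(x) = 2x - 6
At x = -1:
f'(-1) = 2 * (-1) - 6
= -2 - 6
= -8

-8


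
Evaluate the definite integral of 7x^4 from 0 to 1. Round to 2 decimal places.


Find the antiderivative of 7x^4:
F(x) = 7/5 * x^5
Apply the Fundamental Theorem of Calculus:
F(1) - F(0)
= 7/5 * 1^5 - 7/5 * 0^5
= 7/5 * (1 - 0)
= 7/5 * 1
= 7/5 = 1.40

1.40


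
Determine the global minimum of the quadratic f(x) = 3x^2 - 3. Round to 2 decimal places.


For a quadratic f(x) = ax^2 + bx + c with a > 0, the minimum is at the vertex.
Vertex x-coordinate: x = -b/(2a)
x = -(0) / (2 * 3)
x = 0/6 = 0
Substitute back to find the minimum value:
f(0) = 3 * 0^2 + 0 * 0 - 3
= 0 + 0 - 3
= -3 = -3.00

-3.00


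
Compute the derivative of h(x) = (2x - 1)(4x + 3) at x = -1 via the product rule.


Let u(x) = 2x - 1 and v(x) = 4x + 3
u'(x) = 2
v'(x) = 4
Product rule: h'(x) = u'(x)*v(x) + u(x)*v'(x)
= 2 * (4x + 3) + (2x - 1) * 4
At x = -1:
u(-1) = 2 * (-1) - 1 = -3
v(-1) = 4 * (-1) + 3 = -1
h'(-1) = 2 * (-1) + (-3) * 4
= -2 - 12
= -14

-14


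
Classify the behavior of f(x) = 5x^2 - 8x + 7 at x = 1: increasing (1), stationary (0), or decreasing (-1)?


Compute f'(x) to determine behavior:
f'(x) = 10x - 8
f'(1) = 10 * 1 - 8
= 10 - 8
= 2
Since f'(1) > 0, the function is increasing (1)

1


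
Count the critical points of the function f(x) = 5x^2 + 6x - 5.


Find where f'(x) = 0:
f'(x) = 10x + 6
Set f'(x) = 0:
10x + 6 = 0
x = -6 / 10 = -3/5
This is a linear equation in x, so there is exactly one solution.
Number of critical points: 1

1


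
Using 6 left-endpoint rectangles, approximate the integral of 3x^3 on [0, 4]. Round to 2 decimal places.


Left Riemann sum uses left endpoints of each subinterval.
Interval: [0, 4], n = 6
dx = (4 - 0) / 6 = 2/3
Left endpoints: [0, 2/3, 4/3, 2, 8/3, 10/3]
f values: [0, 8/9, 64/9, 24, 512/9, 1000/9]
Sum = dx * (sum of f values)
= 2/3 * 200
= 400/3 ≈ 133.33

133.33


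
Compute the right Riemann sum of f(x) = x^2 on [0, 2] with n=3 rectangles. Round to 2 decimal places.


Right Riemann sum uses right endpoints of each subinterval.
Interval: [0, 2], n = 3
dx = (2 - 0) / 3 = 2/3
Right endpoints: [2/3, 4/3, 2]
f values: [4/9, 16/9, 4]
Sum = dx * (sum of f values)
= 2/3 * 56/9
= 112/27 ≈ 4.15

4.15


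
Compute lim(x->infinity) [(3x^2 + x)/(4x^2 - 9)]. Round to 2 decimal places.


For limits at infinity with equal-degree polynomials,
we compare leading coefficients.
Numerator leading term: 3x^2
Denominator leading term: 4x^2
Divide both by x^2:
lim = (3 + 1/x) / (4 - 9/x^2)
As x -> infinity, the 1/x and 1/x^2 terms vanish:
= 3/4 = 0.75

0.75


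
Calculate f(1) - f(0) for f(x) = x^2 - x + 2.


Net change = f(b) - f(a)
f(x) = x^2 - x + 2
Compute f(1):
f(1) = 1 * 1^2 - 1 * 1 + 2
= 1 - 1 + 2
= 2
Compute f(0):
f(0) = 1 * 0^2 - 1 * 0 + 2
= 0 + 0 + 2
= 2
Net change = 2 - 2 = 0

0


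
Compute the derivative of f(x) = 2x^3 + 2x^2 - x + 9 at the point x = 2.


Differentiate f(x) = 2x^3 + 2x^2 - x + 9 term by term:
f'(x) = 6x^2 + 4x - 1
Substitute x = 2:
f'(2) = 6 * 2^2 + 4 * 2 - 1
= 24 + 8 - 1
= 31

31


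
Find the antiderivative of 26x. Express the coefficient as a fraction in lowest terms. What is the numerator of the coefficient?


Apply the power rule for integration:
integral of ax^n dx = a/(n+1) * x^(n+1) + C
integral of 26x dx
= 26/2 * x^2 + C
= 13 * x^2 + C
The coefficient in lowest terms is 13 = 13/1, so its numerator is 13

13


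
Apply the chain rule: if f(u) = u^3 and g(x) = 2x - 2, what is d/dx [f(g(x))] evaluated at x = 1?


Using the chain rule: (f(g(x)))' = f'(g(x)) * g'(x)
First, find g(1):
g(1) = 2 * 1 - 2 = 0
Next, f'(u) = 3u^2
And g'(x) = 2
So f'(g(1)) * g'(1)
= 3 * 0^2 * 2
= 3 * 0 * 2
= 0

0


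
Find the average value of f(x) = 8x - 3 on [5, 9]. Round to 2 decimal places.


Average value = 1/(b-a) * integral from a to b of f(x) dx
First compute the integral of 8x - 3:
F(x) = 4x^2 - 3x
F(9) = 4 * 81 - 3 * 9 = 297
F(5) = 4 * 25 - 3 * 5 = 85
Integral = 297 - 85 = 212
Average = 212 / (9 - 5) = 212 / 4
= 53 = 53.00

53.00


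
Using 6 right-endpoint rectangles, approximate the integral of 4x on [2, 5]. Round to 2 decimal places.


Right Riemann sum uses right endpoints of each subinterval.
Interval: [2, 5], n = 6
dx = (5 - 2) / 6 = 1/2
Right endpoints: [5/2, 3, 7/2, 4, 9/2, 5]
f values: [10, 12, 14, 16, 18, 20]
Sum = dx * (sum of f values)
= 1/2 * 90
= 45 = 45.00

45.00


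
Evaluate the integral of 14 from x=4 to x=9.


The integral of a constant k over [a, b] equals k * (b - a).
integral from 4 to 9 of 14 dx
= 14 * (9 - 4)
= 14 * 5
= 70

70


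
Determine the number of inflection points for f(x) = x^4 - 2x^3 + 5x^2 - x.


Inflection points occur where f''(x) = 0 and concavity changes.
f(x) = x^4 - 2x^3 + 5x^2 - x
f'(x) = 4x^3 - 6x^2 + 10x - 1
f''(x) = 12x^2 - 12x + 10
This is a quadratic in x. Use the discriminant to count real roots.
Discriminant = (-12)^2 - 4 * 12 * 10
= 144 - 480
= -336
Since discriminant < 0, f''(x) = 0 has no real solutions.
Number of inflection points: 0

0


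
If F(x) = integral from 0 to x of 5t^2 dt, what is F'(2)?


By the Fundamental Theorem of Calculus (Part 1):
If F(x) = integral from 0 to x of f(t) dt, then F'(x) = f(x)
Here f(t) = 5t^2
So F'(x) = 5x^2
Evaluate at x = 2:
F'(2) = 5 * 2^2
= 5 * 4
= 20

20


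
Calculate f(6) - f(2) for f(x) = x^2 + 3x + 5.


Net change = f(b) - f(a)
f(x) = x^2 + 3x + 5
Compute f(6):
f(6) = 1 * 6^2 + 3 * 6 + 5
= 36 + 18 + 5
= 59
Compute f(2):
f(2) = 1 * 2^2 + 3 * 2 + 5
= 4 + 6 + 5
= 15
Net change = 59 - 15 = 44

44


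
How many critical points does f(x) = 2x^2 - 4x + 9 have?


Find where f'(x) = 0:
f'(x) = 4x - 4
Set f'(x) = 0:
4x - 4 = 0
x = 4 / 4 = 1
This is a linear equation in x, so there is exactly one solution.
Number of critical points: 1

1


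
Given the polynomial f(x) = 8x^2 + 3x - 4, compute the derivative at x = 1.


Differentiate term by term using power and sum rules:
f(x) = 8x^2 + 3x - 4
f'(x) = 16x + 3
Substitute x = 1:
f'(1) = 16 * 1 + 3
= 16 + 3
= 19

19


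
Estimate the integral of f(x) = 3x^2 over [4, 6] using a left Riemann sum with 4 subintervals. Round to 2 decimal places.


Left Riemann sum uses left endpoints of each subinterval.
Interval: [4, 6], n = 4
dx = (6 - 4) / 4 = 1/2
Left endpoints: [4, 9/2, 5, 11/2]
f values: [48, 243/4, 75, 363/4]
Sum = dx * (sum of f values)
= 1/2 * 549/2
= 549/4 = 137.25

137.25


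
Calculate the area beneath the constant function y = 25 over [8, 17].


The area under a constant function y = 25 is a rectangle.
Width = 17 - 8 = 9
Height = 25
Area = width * height
= 9 * 25
= 225

225


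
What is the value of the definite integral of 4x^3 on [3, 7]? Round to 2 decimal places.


Find the antiderivative of 4x^3:
F(x) = 4/4 * x^4
Apply the Fundamental Theorem of Calculus:
F(7) - F(3)
= 4/4 * 7^4 - 4/4 * 3^4
= 4/4 * (2401 - 81)
= 4/4 * 2320
= 2320 = 2320.00

2320.00


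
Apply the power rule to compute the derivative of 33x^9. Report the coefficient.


We apply the power rule: d/dx [ax^n] = a*n * x^(n-1)
d/dx [33x^9]
= 33 * 9 * x^(9-1)
= 297x^8
The coefficient is 297

297


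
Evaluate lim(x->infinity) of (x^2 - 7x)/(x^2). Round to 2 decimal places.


For limits at infinity with equal-degree polynomials,
we compare leading coefficients.
Numerator leading term: x^2
Denominator leading term: x^2
Divide both by x^2:
lim = (1 - 7/x) / (1)
As x -> infinity, the 1/x and 1/x^2 terms vanish:
= 1/1 = 1 = 1.00

1.00


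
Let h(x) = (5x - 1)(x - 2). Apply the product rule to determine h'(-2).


Let u(x) = 5x - 1 and v(x) = x - 2
u'(x) = 5
v'(x) = 1
Product rule: h'(x) = u'(x)*v(x) + u(x)*v'(x)
= 5 * (x - 2) + (5x - 1) * 1
At x = -2:
u(-2) = 5 * (-2) - 1 = -11
v(-2) = 1 * (-2) - 2 = -4
h'(-2) = 5 * (-4) + (-11) * 1
= -20 - 11
= -31

-31


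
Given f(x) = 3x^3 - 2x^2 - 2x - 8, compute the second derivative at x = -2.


First derivative:
f'(x) = 9x^2 - 4x - 2
Second derivative:
f''(x) = 18x - 4
Substitute x = -2:
f''(-2) = 18 * (-2) - 4
= -36 - 4
= -40

-40


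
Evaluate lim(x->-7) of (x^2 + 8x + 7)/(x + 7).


Direct substitution gives 0/0, so we factor the numerator.
Factor: (x^2 + 8x + 7) = (x + 7)(x + 1)
Cancel the common factor (x + 7):
(x^2 + 8x + 7)/(x + 7) = (x + 1)
Now substitute x = -7:
= (-7) - (-1) = -6

-6


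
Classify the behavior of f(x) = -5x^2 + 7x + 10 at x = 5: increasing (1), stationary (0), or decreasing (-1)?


Compute f'(x) to determine behavior:
f'(x) = -10x + 7
f'(5) = -10 * 5 + 7
= -50 + 7
= -43
Since f'(5) < 0, the function is decreasing (-1)

-1


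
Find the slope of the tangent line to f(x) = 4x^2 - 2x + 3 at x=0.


The slope of the tangent line equals f'(x) at the point.
f(x) = 4x^2 - 2x + 3
f'(x) = 8x - 2
At x = 0:
f'(0) = 8 * 0 - 2
= 0 - 2
= -2

-2


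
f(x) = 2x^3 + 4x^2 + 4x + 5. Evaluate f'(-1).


Differentiate f(x) = 2x^3 + 4x^2 + 4x + 5 term by term:
f'(x) = 6x^2 + 8x + 4
Substitute x = -1:
f'(-1) = 6 * (-1)^2 + 8 * (-1) + 4
= 6 - 8 + 4
= 2

2


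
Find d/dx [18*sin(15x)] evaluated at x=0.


Apply the chain rule to differentiate 18*sin(15x):
d/dx [18*sin(15x)]
= 18 * cos(15x) * d/dx(15x)
= 18 * 15 * cos(15x)
= 270 * cos(15x)
Evaluate at x = 0:
= 270 * cos(0)
= 270 * 1
= 270

270


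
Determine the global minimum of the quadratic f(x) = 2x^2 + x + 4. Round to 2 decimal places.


For a quadratic f(x) = ax^2 + bx + c with a > 0, the minimum is at the vertex.
Vertex x-coordinate: x = -b/(2a)
x = -(1) / (2 * 2)
x = -1/4
Substitute back to find the minimum value:
f(-1/4) = 2 * (-1/4)^2 + 1 * (-1/4) + 4
= 1/8 - 1/4 + 4
= 31/8 ≈ 3.88

3.88


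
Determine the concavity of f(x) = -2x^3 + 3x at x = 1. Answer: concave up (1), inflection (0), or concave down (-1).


Concavity is determined by the sign of f''(x).
f(x) = -2x^3 + 3x
f'(x) = -6x^2 + 3
f''(x) = -12x
f''(1) = -12 * 1 + 0
= -12 + 0
= -12
Since f''(1) < 0, the function is concave down (-1)

-1


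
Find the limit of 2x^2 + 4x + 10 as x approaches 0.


Since polynomials are continuous, we use direct substitution.
lim(x->0) of 2x^2 + 4x + 10
= 2 * 0^2 + 4 * 0 + 10
= 0 + 0 + 10
= 10

10


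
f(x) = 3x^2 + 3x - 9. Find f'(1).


Differentiate term by term using power and sum rules:
f(x) = 3x^2 + 3x - 9
f'(x) = 6x + 3
Substitute x = 1:
f'(1) = 6 * 1 + 3
= 6 + 3
= 9

9


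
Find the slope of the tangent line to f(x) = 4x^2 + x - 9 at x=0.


The slope of the tangent line equals f'(x) at the point.
f(x) = 4x^2 + x - 9
f'(x) = 8x + 1
At x = 0:
f'(0) = 8 * 0 + 1
= 0 + 1
= 1

1


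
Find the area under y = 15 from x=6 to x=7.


The area under a constant function y = 15 is a rectangle.
Width = 7 - 6 = 1
Height = 15
Area = width * height
= 1 * 15
= 15

15


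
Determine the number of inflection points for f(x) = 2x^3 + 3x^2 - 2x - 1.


Inflection points occur where f''(x) = 0 and concavity changes.
f(x) = 2x^3 + 3x^2 - 2x - 1
f'(x) = 6x^2 + 6x - 2
f''(x) = 12x + 6
Set f''(x) = 0:
12x + 6 = 0
x = -6 / 12 = -1/2
Since f''(x) is linear (degree 1), it changes sign at this point.
Therefore there is exactly 1 inflection point.

1


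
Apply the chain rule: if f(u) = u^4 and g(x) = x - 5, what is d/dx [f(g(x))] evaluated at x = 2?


Using the chain rule: (f(g(x)))' = f'(g(x)) * g'(x)
First, find g(2):
g(2) = 1 * 2 - 5 = -3
Next, f'(u) = 4u^3
And g'(x) = 1
So f'(g(2)) * g'(2)
= 4 * (-3)^3 * 1
= 4 * (-27) * 1
= -108

-108


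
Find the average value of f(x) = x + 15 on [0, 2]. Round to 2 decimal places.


Average value = 1/(b-a) * integral from a to b of f(x) dx
First compute the integral of x + 15:
F(x) = (1/2)x^2 + 15x
F(2) = 1/2 * 4 + 15 * 2 = 32
F(0) = 1/2 * 0 + 15 * 0 = 0
Integral = 32 - 0 = 32
Average = 32 / (2 - 0) = 32 / 2
= 16 = 16.00

16.00


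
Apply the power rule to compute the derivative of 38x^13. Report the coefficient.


We apply the power rule: d/dx [ax^n] = a*n * x^(n-1)
d/dx [38x^13]
= 38 * 13 * x^(13-1)
= 494x^12
The coefficient is 494

494


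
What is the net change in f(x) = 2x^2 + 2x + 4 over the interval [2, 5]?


Net change = f(b) - f(a)
f(x) = 2x^2 + 2x + 4
Compute f(5):
f(5) = 2 * 5^2 + 2 * 5 + 4
= 50 + 10 + 4
= 64
Compute f(2):
f(2) = 2 * 2^2 + 2 * 2 + 4
= 8 + 4 + 4
= 16
Net change = 64 - 16 = 48

48


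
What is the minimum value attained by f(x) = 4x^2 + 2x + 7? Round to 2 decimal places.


For a quadratic f(x) = ax^2 + bx + c with a > 0, the minimum is at the vertex.
Vertex x-coordinate: x = -b/(2a)
x = -(2) / (2 * 4)
x = -2/8 = -1/4
Substitute back to find the minimum value:
f(-1/4) = 4 * (-1/4)^2 + 2 * (-1/4) + 7
= 1/4 - 1/2 + 7
= 27/4 = 6.75

6.75


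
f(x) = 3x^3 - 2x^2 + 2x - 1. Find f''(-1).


First derivative:
f'(x) = 9x^2 - 4x + 2
Second derivative:
f''(x) = 18x - 4
Substitute x = -1:
f''(-1) = 18 * (-1) - 4
= -18 - 4
= -22

-22


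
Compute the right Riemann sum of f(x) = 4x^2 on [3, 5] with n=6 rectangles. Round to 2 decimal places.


Right Riemann sum uses right endpoints of each subinterval.
Interval: [3, 5], n = 6
dx = (5 - 3) / 6 = 1/3
Right endpoints: [10/3, 11/3, 4, 13/3, 14/3, 5]
f values: [400/9, 484/9, 64, 676/9, 784/9, 100]
Sum = dx * (sum of f values)
= 1/3 * 3820/9
= 3820/27 ≈ 141.48

141.48


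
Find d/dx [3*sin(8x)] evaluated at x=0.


Apply the chain rule to differentiate 3*sin(8x):
d/dx [3*sin(8x)]
= 3 * cos(8x) * d/dx(8x)
= 3 * 8 * cos(8x)
= 24 * cos(8x)
Evaluate at x = 0:
= 24 * cos(0)
= 24 * 1
= 24

24


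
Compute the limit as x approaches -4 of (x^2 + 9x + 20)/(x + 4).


Direct substitution gives 0/0, so we factor the numerator.
Factor: (x^2 + 9x + 20) = (x + 4)(x + 5)
Cancel the common factor (x + 4):
(x^2 + 9x + 20)/(x + 4) = (x + 5)
Now substitute x = -4:
= (-4) - (-5) = 1

1


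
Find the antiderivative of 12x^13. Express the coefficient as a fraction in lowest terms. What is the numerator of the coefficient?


Apply the power rule for integration:
integral of ax^n dx = a/(n+1) * x^(n+1) + C
integral of 12x^13 dx
= 12/14 * x^14 + C
= 6/7 * x^14 + C
The coefficient in lowest terms is 6/7, and its numerator is 6

6


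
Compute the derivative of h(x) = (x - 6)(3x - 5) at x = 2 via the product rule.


Let u(x) = x - 6 and v(x) = 3x - 5
u'(x) = 1
v'(x) = 3
Product rule: h'(x) = u'(x)*v(x) + u(x)*v'(x)
= 1 * (3x - 5) + (x - 6) * 3
At x = 2:
u(2) = 1 * 2 - 6 = -4
v(2) = 3 * 2 - 5 = 1
h'(2) = 1 * 1 + (-4) * 3
= 1 - 12
= -11

-11


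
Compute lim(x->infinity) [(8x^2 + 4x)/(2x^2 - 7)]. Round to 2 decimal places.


For limits at infinity with equal-degree polynomials,
we compare leading coefficients.
Numerator leading term: 8x^2
Denominator leading term: 2x^2
Divide both by x^2:
lim = (8 + 4/x) / (2 - 7/x^2)
As x -> infinity, the 1/x and 1/x^2 terms vanish:
= 8/2 = 4 = 4.00

4.00


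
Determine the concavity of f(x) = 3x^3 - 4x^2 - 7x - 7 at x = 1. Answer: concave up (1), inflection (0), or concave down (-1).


Concavity is determined by the sign of f''(x).
f(x) = 3x^3 - 4x^2 - 7x - 7
f'(x) = 9x^2 - 8x - 7
f''(x) = 18x - 8
f''(1) = 18 * 1 - 8
= 18 - 8
= 10
Since f''(1) > 0, the function is concave up (1)

1


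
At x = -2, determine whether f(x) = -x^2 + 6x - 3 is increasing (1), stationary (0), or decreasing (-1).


Compute f'(x) to determine behavior:
f'(x) = -2x + 6
f'(-2) = -2 * (-2) + 6
= 4 + 6
= 10
Since f'(-2) > 0, the function is increasing (1)

1


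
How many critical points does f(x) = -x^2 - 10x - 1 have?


Find where f'(x) = 0:
f'(x) = -2x - 10
Set f'(x) = 0:
-2x - 10 = 0
x = 10 / (-2) = -5
This is a linear equation in x, so there is exactly one solution.
Number of critical points: 1

1


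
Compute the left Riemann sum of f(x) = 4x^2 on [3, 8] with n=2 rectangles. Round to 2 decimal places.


Left Riemann sum uses left endpoints of each subinterval.
Interval: [3, 8], n = 2
dx = (8 - 3) / 2 = 5/2
Left endpoints: [3, 11/2]
f values: [36, 121]
Sum = dx * (sum of f values)
= 5/2 * 157
= 785/2 = 392.50

392.50


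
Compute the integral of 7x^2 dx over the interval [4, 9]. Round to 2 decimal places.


Find the antiderivative of 7x^2:
F(x) = 7/3 * x^3
Apply the Fundamental Theorem of Calculus:
F(9) - F(4)
= 7/3 * 9^3 - 7/3 * 4^3
= 7/3 * (729 - 64)
= 7/3 * 665
= 4655/3 ≈ 1551.67

1551.67


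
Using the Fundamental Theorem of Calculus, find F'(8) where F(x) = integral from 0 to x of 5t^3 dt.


By the Fundamental Theorem of Calculus (Part 1):
If F(x) = integral from 0 to x of f(t) dt, then F'(x) = f(x)
Here f(t) = 5t^3
So F'(x) = 5x^3
Evaluate at x = 8:
F'(8) = 5 * 8^3
= 5 * 512
= 2560

2560


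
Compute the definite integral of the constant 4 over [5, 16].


The integral of a constant k over [a, b] equals k * (b - a).
integral from 5 to 16 of 4 dx
= 4 * (16 - 5)
= 4 * 11
= 44

44


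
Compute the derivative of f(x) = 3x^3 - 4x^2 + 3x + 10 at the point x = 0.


Differentiate f(x) = 3x^3 - 4x^2 + 3x + 10 term by term:
f'(x) = 9x^2 - 8x + 3
Substitute x = 0:
f'(0) = 9 * 0^2 - 8 * 0 + 3
= 0 + 0 + 3
= 3

3


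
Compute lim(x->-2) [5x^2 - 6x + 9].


Since polynomials are continuous, we use direct substitution.
lim(x->-2) of 5x^2 - 6x + 9
= 5 * (-2)^2 - 6 * (-2) + 9
= 20 + 12 + 9
= 41

41


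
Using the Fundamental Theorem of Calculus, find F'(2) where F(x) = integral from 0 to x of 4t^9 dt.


By the Fundamental Theorem of Calculus (Part 1):
If F(x) = integral from 0 to x of f(t) dt, then F'(x) = f(x)
Here f(t) = 4t^9
So F'(x) = 4x^9
Evaluate at x = 2:
F'(2) = 4 * 2^9
= 4 * 512
= 2048

2048


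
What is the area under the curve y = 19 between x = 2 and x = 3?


The area under a constant function y = 19 is a rectangle.
Width = 3 - 2 = 1
Height = 19
Area = width * height
= 1 * 19
= 19

19


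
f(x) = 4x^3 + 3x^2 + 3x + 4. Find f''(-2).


First derivative:
f'(x) = 12x^2 + 6x + 3
Second derivative:
f''(x) = 24x + 6
Substitute x = -2:
f''(-2) = 24 * (-2) + 6
= -48 + 6
= -42

-42


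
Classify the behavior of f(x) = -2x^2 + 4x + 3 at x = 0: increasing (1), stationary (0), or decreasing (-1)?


Compute f'(x) to determine behavior:
f'(x) = -4x + 4
f'(0) = -4 * 0 + 4
= 0 + 4
= 4
Since f'(0) > 0, the function is increasing (1)

1


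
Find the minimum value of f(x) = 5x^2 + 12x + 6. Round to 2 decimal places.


For a quadratic f(x) = ax^2 + bx + c with a > 0, the minimum is at the vertex.
Vertex x-coordinate: x = -b/(2a)
x = -(12) / (2 * 5)
x = -12/10 = -6/5
Substitute back to find the minimum value:
f(-6/5) = 5 * (-6/5)^2 + 12 * (-6/5) + 6
= 36/5 - 72/5 + 6
= -6/5 = -1.20

-1.20


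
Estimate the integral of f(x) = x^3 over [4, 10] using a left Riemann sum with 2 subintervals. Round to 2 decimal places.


Left Riemann sum uses left endpoints of each subinterval.
Interval: [4, 10], n = 2
dx = (10 - 4) / 2 = 3
Left endpoints: [4, 7]
f values: [64, 343]
Sum = dx * (sum of f values)
= 3 * 407
= 1221 = 1221.00

1221.00


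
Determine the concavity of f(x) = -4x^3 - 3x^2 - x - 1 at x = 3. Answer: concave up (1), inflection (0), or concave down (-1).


Concavity is determined by the sign of f''(x).
f(x) = -4x^3 - 3x^2 - x - 1
f'(x) = -12x^2 - 6x - 1
f''(x) = -24x - 6
f''(3) = -24 * 3 - 6
= -72 - 6
= -78
Since f''(3) < 0, the function is concave down (-1)

-1


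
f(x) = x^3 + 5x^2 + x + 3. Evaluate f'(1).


Differentiate f(x) = x^3 + 5x^2 + x + 3 term by term:
f'(x) = 3x^2 + 10x + 1
Substitute x = 1:
f'(1) = 3 * 1^2 + 10 * 1 + 1
= 3 + 10 + 1
= 14

14


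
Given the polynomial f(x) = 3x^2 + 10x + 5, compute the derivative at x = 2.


Differentiate term by term using power and sum rules:
f(x) = 3x^2 + 10x + 5
f'(x) = 6x + 10
Substitute x = 2:
f'(2) = 6 * 2 + 10
= 12 + 10
= 22

22


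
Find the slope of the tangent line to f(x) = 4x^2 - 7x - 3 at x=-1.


The slope of the tangent line equals f'(x) at the point.
f(x) = 4x^2 - 7x - 3
f'(x) = 8x - 7
At x = -1:
f'(-1) = 8 * (-1) - 7
= -8 - 7
= -15

-15


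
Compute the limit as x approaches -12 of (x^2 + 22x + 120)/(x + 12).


Direct substitution gives 0/0, so we factor the numerator.
Factor: (x^2 + 22x + 120) = (x + 12)(x + 10)
Cancel the common factor (x + 12):
(x^2 + 22x + 120)/(x + 12) = (x + 10)
Now substitute x = -12:
= (-12) - (-10) = -2

-2


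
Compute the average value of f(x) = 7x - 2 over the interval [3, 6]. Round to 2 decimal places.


Average value = 1/(b-a) * integral from a to b of f(x) dx
First compute the integral of 7x - 2:
F(x) = (7/2)x^2 - 2x
F(6) = 7/2 * 36 - 2 * 6 = 114
F(3) = 7/2 * 9 - 2 * 3 = 51/2
Integral = 114 - 51/2 = 177/2
Average = (177/2) / (6 - 3) = (177/2) / 3
= 59/2 = 29.50

29.50


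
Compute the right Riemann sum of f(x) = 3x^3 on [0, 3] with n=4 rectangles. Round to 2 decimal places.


Right Riemann sum uses right endpoints of each subinterval.
Interval: [0, 3], n = 4
dx = (3 - 0) / 4 = 3/4
Right endpoints: [3/4, 3/2, 9/4, 3]
f values: [81/64, 81/8, 2187/64, 81]
Sum = dx * (sum of f values)
= 3/4 * 2025/16
= 6075/64 ≈ 94.92

94.92


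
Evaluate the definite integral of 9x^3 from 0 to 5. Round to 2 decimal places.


Find the antiderivative of 9x^3:
F(x) = 9/4 * x^4
Apply the Fundamental Theorem of Calculus:
F(5) - F(0)
= 9/4 * 5^4 - 9/4 * 0^4
= 9/4 * (625 - 0)
= 9/4 * 625
= 5625/4 = 1406.25

1406.25


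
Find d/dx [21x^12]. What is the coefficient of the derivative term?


We apply the power rule: d/dx [ax^n] = a*n * x^(n-1)
d/dx [21x^12]
= 21 * 12 * x^(12-1)
= 252x^11
The coefficient is 252

252


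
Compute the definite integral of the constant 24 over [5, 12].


The integral of a constant k over [a, b] equals k * (b - a).
integral from 5 to 12 of 24 dx
= 24 * (12 - 5)
= 24 * 7
= 168

168


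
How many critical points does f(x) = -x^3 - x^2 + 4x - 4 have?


Find where f'(x) = 0:
f(x) = -x^3 - x^2 + 4x - 4
f'(x) = -3x^2 - 2x + 4
This is a quadratic in x. Use the discriminant to count real roots.
Discriminant = (-2)^2 - 4 * (-3) * 4
= 4 - (-48)
= 52
Since discriminant > 0, f'(x) = 0 has 2 real solutions.
Number of critical points: 2

2


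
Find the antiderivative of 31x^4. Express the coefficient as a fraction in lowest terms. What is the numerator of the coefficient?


Apply the power rule for integration:
integral of ax^n dx = a/(n+1) * x^(n+1) + C
integral of 31x^4 dx
= 31/5 * x^5 + C
The coefficient in lowest terms is 31/5, and its numerator is 31

31


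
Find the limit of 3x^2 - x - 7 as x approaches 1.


Since polynomials are continuous, we use direct substitution.
lim(x->1) of 3x^2 - x - 7
= 3 * 1^2 - 1 * 1 - 7
= 3 - 1 - 7
= -5

-5


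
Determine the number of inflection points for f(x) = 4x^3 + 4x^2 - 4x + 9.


Inflection points occur where f''(x) = 0 and concavity changes.
f(x) = 4x^3 + 4x^2 - 4x + 9
f'(x) = 12x^2 + 8x - 4
f''(x) = 24x + 8
Set f''(x) = 0:
24x + 8 = 0
x = -8 / 24 = -1/3
Since f''(x) is linear (degree 1), it changes sign at this point.
Therefore there is exactly 1 inflection point.

1


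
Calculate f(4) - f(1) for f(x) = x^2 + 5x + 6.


Net change = f(b) - f(a)
f(x) = x^2 + 5x + 6
Compute f(4):
f(4) = 1 * 4^2 + 5 * 4 + 6
= 16 + 20 + 6
= 42
Compute f(1):
f(1) = 1 * 1^2 + 5 * 1 + 6
= 1 + 5 + 6
= 12
Net change = 42 - 12 = 30

30


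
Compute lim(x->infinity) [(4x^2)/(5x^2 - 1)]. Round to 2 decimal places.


For limits at infinity with equal-degree polynomials,
we compare leading coefficients.
Numerator leading term: 4x^2
Denominator leading term: 5x^2
Divide both by x^2:
lim = (4) / (5 - 1/x^2)
As x -> infinity, the 1/x and 1/x^2 terms vanish:
= 4/5 = 0.80

0.80


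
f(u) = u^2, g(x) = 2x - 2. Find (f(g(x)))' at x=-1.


Using the chain rule: (f(g(x)))' = f'(g(x)) * g'(x)
First, find g(-1):
g(-1) = 2 * (-1) - 2 = -4
Next, f'(u) = 2u
And g'(x) = 2
So f'(g(-1)) * g'(-1)
= 2 * (-4) * 2
= -16

-16


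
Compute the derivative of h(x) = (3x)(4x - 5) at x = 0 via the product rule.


Let u(x) = 3x and v(x) = 4x - 5
u'(x) = 3
v'(x) = 4
Product rule: h'(x) = u'(x)*v(x) + u(x)*v'(x)
= 3 * (4x - 5) + (3x) * 4
At x = 0:
u(0) = 3 * 0 + 0 = 0
v(0) = 4 * 0 - 5 = -5
h'(0) = 3 * (-5) + 0 * 4
= -15 + 0
= -15

-15


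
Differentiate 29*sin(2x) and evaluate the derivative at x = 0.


Apply the chain rule to differentiate 29*sin(2x):
d/dx [29*sin(2x)]
= 29 * cos(2x) * d/dx(2x)
= 29 * 2 * cos(2x)
= 58 * cos(2x)
Evaluate at x = 0:
= 58 * cos(0)
= 58 * 1
= 58

58


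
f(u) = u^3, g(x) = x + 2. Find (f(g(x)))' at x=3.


Using the chain rule: (f(g(x)))' = f'(g(x)) * g'(x)
First, find g(3):
g(3) = 1 * 3 + 2 = 5
Next, f'(u) = 3u^2
And g'(x) = 1
So f'(g(3)) * g'(3)
= 3 * 5^2 * 1
= 3 * 25 * 1
= 75

75


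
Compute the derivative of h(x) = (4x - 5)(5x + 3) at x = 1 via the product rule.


Let u(x) = 4x - 5 and v(x) = 5x + 3
u'(x) = 4
v'(x) = 5
Product rule: h'(x) = u'(x)*v(x) + u(x)*v'(x)
= 4 * (5x + 3) + (4x - 5) * 5
At x = 1:
u(1) = 4 * 1 - 5 = -1
v(1) = 5 * 1 + 3 = 8
h'(1) = 4 * 8 + (-1) * 5
= 32 - 5
= 27

27


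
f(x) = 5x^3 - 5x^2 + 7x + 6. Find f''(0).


First derivative:
f'(x) = 15x^2 - 10x + 7
Second derivative:
f''(x) = 30x - 10
Substitute x = 0:
f''(0) = 30 * 0 - 10
= 0 - 10
= -10

-10


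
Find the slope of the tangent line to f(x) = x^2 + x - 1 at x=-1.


The slope of the tangent line equals f'(x) at the point.
f(x) = x^2 + x - 1
f'(x) = 2x + 1
At x = -1:
f'(-1) = 2 * (-1) + 1
= -2 + 1
= -1

-1


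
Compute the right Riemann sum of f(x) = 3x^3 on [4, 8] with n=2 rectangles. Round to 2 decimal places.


Right Riemann sum uses right endpoints of each subinterval.
Interval: [4, 8], n = 2
dx = (8 - 4) / 2 = 2
Right endpoints: [6, 8]
f values: [648, 1536]
Sum = dx * (sum of f values)
= 2 * 2184
= 4368 = 4368.00

4368.00


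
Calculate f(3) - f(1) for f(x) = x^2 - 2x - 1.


Net change = f(b) - f(a)
f(x) = x^2 - 2x - 1
Compute f(3):
f(3) = 1 * 3^2 - 2 * 3 - 1
= 9 - 6 - 1
= 2
Compute f(1):
f(1) = 1 * 1^2 - 2 * 1 - 1
= 1 - 2 - 1
= -2
Net change = 2 - (-2) = 4

4


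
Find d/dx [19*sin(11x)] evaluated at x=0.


Apply the chain rule to differentiate 19*sin(11x):
d/dx [19*sin(11x)]
= 19 * cos(11x) * d/dx(11x)
= 19 * 11 * cos(11x)
= 209 * cos(11x)
Evaluate at x = 0:
= 209 * cos(0)
= 209 * 1
= 209

209


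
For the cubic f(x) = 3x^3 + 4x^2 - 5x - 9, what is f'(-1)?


Differentiate f(x) = 3x^3 + 4x^2 - 5x - 9 term by term:
f'(x) = 9x^2 + 8x - 5
Substitute x = -1:
f'(-1) = 9 * (-1)^2 + 8 * (-1) - 5
= 9 - 8 - 5
= -4

-4


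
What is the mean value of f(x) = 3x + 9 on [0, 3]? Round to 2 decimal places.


Average value = 1/(b-a) * integral from a to b of f(x) dx
First compute the integral of 3x + 9:
F(x) = (3/2)x^2 + 9x
F(3) = 3/2 * 9 + 9 * 3 = 81/2
F(0) = 3/2 * 0 + 9 * 0 = 0
Integral = 81/2 - 0 = 81/2
Average = (81/2) / (3 - 0) = (81/2) / 3
= 27/2 = 13.50

13.50


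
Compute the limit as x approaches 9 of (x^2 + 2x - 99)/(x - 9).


Direct substitution gives 0/0, so we factor the numerator.
Factor: (x^2 + 2x - 99) = (x - 9)(x + 11)
Cancel the common factor (x - 9):
(x^2 + 2x - 99)/(x - 9) = (x + 11)
Now substitute x = 9:
= (9) - (-11) = 20

20


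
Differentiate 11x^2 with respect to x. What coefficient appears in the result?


We apply the power rule: d/dx [ax^n] = a*n * x^(n-1)
d/dx [11x^2]
= 11 * 2 * x^(2-1)
= 22x
The coefficient is 22

22


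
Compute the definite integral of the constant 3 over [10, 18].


The integral of a constant k over [a, b] equals k * (b - a).
integral from 10 to 18 of 3 dx
= 3 * (18 - 10)
= 3 * 8
= 24

24


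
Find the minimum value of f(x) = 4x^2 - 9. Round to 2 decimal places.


For a quadratic f(x) = ax^2 + bx + c with a > 0, the minimum is at the vertex.
Vertex x-coordinate: x = -b/(2a)
x = -(0) / (2 * 4)
x = 0/8 = 0
Substitute back to find the minimum value:
f(0) = 4 * 0^2 + 0 * 0 - 9
= 0 + 0 - 9
= -9 = -9.00

-9.00


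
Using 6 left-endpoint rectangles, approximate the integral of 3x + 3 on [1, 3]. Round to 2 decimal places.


Left Riemann sum uses left endpoints of each subinterval.
Interval: [1, 3], n = 6
dx = (3 - 1) / 6 = 1/3
Left endpoints: [1, 4/3, 5/3, 2, 7/3, 8/3]
f values: [6, 7, 8, 9, 10, 11]
Sum = dx * (sum of f values)
= 1/3 * 51
= 17 = 17.00

17.00


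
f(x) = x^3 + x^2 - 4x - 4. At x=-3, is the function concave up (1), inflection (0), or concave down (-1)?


Concavity is determined by the sign of f''(x).
f(x) = x^3 + x^2 - 4x - 4
f'(x) = 3x^2 + 2x - 4
f''(x) = 6x + 2
f''(-3) = 6 * (-3) + 2
= -18 + 2
= -16
Since f''(-3) < 0, the function is concave down (-1)

-1


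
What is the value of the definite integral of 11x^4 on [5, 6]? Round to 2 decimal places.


Find the antiderivative of 11x^4:
F(x) = 11/5 * x^5
Apply the Fundamental Theorem of Calculus:
F(6) - F(5)
= 11/5 * 6^5 - 11/5 * 5^5
= 11/5 * (7776 - 3125)
= 11/5 * 4651
= 51161/5 = 10232.20

10232.20


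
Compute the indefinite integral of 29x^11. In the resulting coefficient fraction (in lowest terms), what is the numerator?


Apply the power rule for integration:
integral of ax^n dx = a/(n+1) * x^(n+1) + C
integral of 29x^11 dx
= 29/12 * x^12 + C
The coefficient in lowest terms is 29/12, and its numerator is 29

29


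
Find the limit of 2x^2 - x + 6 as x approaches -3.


Since polynomials are continuous, we use direct substitution.
lim(x->-3) of 2x^2 - x + 6
= 2 * (-3)^2 - 1 * (-3) + 6
= 18 + 3 + 6
= 27

27


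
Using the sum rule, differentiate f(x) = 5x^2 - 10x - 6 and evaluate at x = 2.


Differentiate term by term using power and sum rules:
f(x) = 5x^2 - 10x - 6
f'(x) = 10x - 10
Substitute x = 2:
f'(2) = 10 * 2 - 10
= 20 - 10
= 10

10


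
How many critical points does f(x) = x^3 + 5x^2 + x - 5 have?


Find where f'(x) = 0:
f(x) = x^3 + 5x^2 + x - 5
f'(x) = 3x^2 + 10x + 1
This is a quadratic in x. Use the discriminant to count real roots.
Discriminant = (10)^2 - 4 * 3 * 1
= 100 - 12
= 88
Since discriminant > 0, f'(x) = 0 has 2 real solutions.
Number of critical points: 2

2


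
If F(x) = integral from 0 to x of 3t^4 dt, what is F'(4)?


By the Fundamental Theorem of Calculus (Part 1):
If F(x) = integral from 0 to x of f(t) dt, then F'(x) = f(x)
Here f(t) = 3t^4
So F'(x) = 3x^4
Evaluate at x = 4:
F'(4) = 3 * 4^4
= 3 * 256
= 768

768


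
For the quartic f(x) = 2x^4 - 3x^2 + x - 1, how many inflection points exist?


Inflection points occur where f''(x) = 0 and concavity changes.
f(x) = 2x^4 - 3x^2 + x - 1
f'(x) = 8x^3 - 6x + 1
f''(x) = 24x^2 - 6
This is a quadratic in x. Use the discriminant to count real roots.
Discriminant = (0)^2 - 4 * 24 * (-6)
= 0 - (-576)
= 576
Since discriminant > 0, f''(x) = 0 has 2 distinct real solutions.
A quadratic with two distinct real roots changes sign at each root, so concavity changes at both.
Number of inflection points: 2

2


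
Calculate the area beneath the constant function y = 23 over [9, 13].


The area under a constant function y = 23 is a rectangle.
Width = 13 - 9 = 4
Height = 23
Area = width * height
= 4 * 23
= 92

92


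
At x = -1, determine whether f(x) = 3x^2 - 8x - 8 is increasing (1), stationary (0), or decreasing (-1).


Compute f'(x) to determine behavior:
f'(x) = 6x - 8
f'(-1) = 6 * (-1) - 8
= -6 - 8
= -14
Since f'(-1) < 0, the function is decreasing (-1)

-1


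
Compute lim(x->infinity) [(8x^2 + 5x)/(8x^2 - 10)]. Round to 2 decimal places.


For limits at infinity with equal-degree polynomials,
we compare leading coefficients.
Numerator leading term: 8x^2
Denominator leading term: 8x^2
Divide both by x^2:
lim = (8 + 5/x) / (8 - 10/x^2)
As x -> infinity, the 1/x and 1/x^2 terms vanish:
= 8/8 = 1 = 1.00

1.00


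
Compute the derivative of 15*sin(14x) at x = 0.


Apply the chain rule to differentiate 15*sin(14x):
d/dx [15*sin(14x)]
= 15 * cos(14x) * d/dx(14x)
= 15 * 14 * cos(14x)
= 210 * cos(14x)
Evaluate at x = 0:
= 210 * cos(0)
= 210 * 1
= 210

210


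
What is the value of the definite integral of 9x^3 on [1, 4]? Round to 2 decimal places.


Find the antiderivative of 9x^3:
F(x) = 9/4 * x^4
Apply the Fundamental Theorem of Calculus:
F(4) - F(1)
= 9/4 * 4^4 - 9/4 * 1^4
= 9/4 * (256 - 1)
= 9/4 * 255
= 2295/4 = 573.75

573.75


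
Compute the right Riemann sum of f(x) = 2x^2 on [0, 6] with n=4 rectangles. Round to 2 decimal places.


Right Riemann sum uses right endpoints of each subinterval.
Interval: [0, 6], n = 4
dx = (6 - 0) / 4 = 3/2
Right endpoints: [3/2, 3, 9/2, 6]
f values: [9/2, 18, 81/2, 72]
Sum = dx * (sum of f values)
= 3/2 * 135
= 405/2 = 202.50

202.50


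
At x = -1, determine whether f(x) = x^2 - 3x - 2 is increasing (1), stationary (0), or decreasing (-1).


Compute f'(x) to determine behavior:
f'(x) = 2x - 3
f'(-1) = 2 * (-1) - 3
= -2 - 3
= -5
Since f'(-1) < 0, the function is decreasing (-1)

-1


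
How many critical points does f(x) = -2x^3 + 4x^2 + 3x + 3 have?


Find where f'(x) = 0:
f(x) = -2x^3 + 4x^2 + 3x + 3
f'(x) = -6x^2 + 8x + 3
This is a quadratic in x. Use the discriminant to count real roots.
Discriminant = (8)^2 - 4 * (-6) * 3
= 64 - (-72)
= 136
Since discriminant > 0, f'(x) = 0 has 2 real solutions.
Number of critical points: 2

2


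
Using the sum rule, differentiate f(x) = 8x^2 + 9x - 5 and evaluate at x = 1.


Differentiate term by term using power and sum rules:
f(x) = 8x^2 + 9x - 5
f'(x) = 16x + 9
Substitute x = 1:
f'(1) = 16 * 1 + 9
= 16 + 9
= 25

25


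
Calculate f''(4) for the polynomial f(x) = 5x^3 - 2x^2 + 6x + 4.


First derivative:
f'(x) = 15x^2 - 4x + 6
Second derivative:
f''(x) = 30x - 4
Substitute x = 4:
f''(4) = 30 * 4 - 4
= 120 - 4
= 116

116


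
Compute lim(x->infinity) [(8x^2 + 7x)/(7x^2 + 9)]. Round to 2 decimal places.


For limits at infinity with equal-degree polynomials,
we compare leading coefficients.
Numerator leading term: 8x^2
Denominator leading term: 7x^2
Divide both by x^2:
lim = (8 + 7/x) / (7 + 9/x^2)
As x -> infinity, the 1/x and 1/x^2 terms vanish:
= 8/7 ≈ 1.14

1.14


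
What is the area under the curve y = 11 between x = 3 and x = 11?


The area under a constant function y = 11 is a rectangle.
Width = 11 - 3 = 8
Height = 11
Area = width * height
= 8 * 11
= 88

88


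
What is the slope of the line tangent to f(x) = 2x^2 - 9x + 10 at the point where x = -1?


The slope of the tangent line equals f'(x) at the point.
f(x) = 2x^2 - 9x + 10
f'(x) = 4x - 9
At x = -1:
f'(-1) = 4 * (-1) - 9
= -4 - 9
= -13

-13


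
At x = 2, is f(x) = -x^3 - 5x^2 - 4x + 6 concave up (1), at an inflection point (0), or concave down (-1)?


Concavity is determined by the sign of f''(x).
f(x) = -x^3 - 5x^2 - 4x + 6
f'(x) = -3x^2 - 10x - 4
f''(x) = -6x - 10
f''(2) = -6 * 2 - 10
= -12 - 10
= -22
Since f''(2) < 0, the function is concave down (-1)

-1


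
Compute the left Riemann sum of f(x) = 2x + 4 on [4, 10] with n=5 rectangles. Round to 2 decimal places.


Left Riemann sum uses left endpoints of each subinterval.
Interval: [4, 10], n = 5
dx = (10 - 4) / 5 = 6/5
Left endpoints: [4, 26/5, 32/5, 38/5, 44/5]
f values: [12, 72/5, 84/5, 96/5, 108/5]
Sum = dx * (sum of f values)
= 6/5 * 84
= 504/5 = 100.80

100.80


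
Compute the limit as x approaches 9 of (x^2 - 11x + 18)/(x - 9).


Direct substitution gives 0/0, so we factor the numerator.
Factor: (x^2 - 11x + 18) = (x - 9)(x - 2)
Cancel the common factor (x - 9):
(x^2 - 11x + 18)/(x - 9) = (x - 2)
Now substitute x = 9:
= (9) - (2) = 7

7
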